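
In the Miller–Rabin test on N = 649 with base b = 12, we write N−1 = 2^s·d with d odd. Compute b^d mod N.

649 − 1 = 648 = 2^3 · 81, so d = 81.
12^1 ≡ 12 (mod 649)
12^2 ≡ 12^2 = 144 ≡ 144 (mod 649)
12^4 ≡ 144^2 = 20736 ≡ 617 (mod 649)
12^8 ≡ 617^2 = 380689 ≡ 375 (mod 649)
12^16 ≡ 375^2 = 140625 ≡ 441 (mod 649)
12^32 ≡ 441^2 = 194481 ≡ 430 (mod 649)
12^64 ≡ 430^2 = 184900 ≡ 584 (mod 649)
81 = 64 + 16 + 1 in binary powers of 2.
So 12^81 ≡ 584 · 441 · 12 ≡ 639 (mod 649).
Squaring chain: 639 → 100 → 265; never reaches −1, so base 12 is a Miller–Rabin witness that 649 is composite.

639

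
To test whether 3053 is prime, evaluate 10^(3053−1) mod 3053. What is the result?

1425

10^1 ≡ 10 (mod 3053)
10^2 ≡ 10^2 = 100 ≡ 100 (mod 3053)
10^4 ≡ 100^2 = 10000 ≡ 841 (mod 3053)
10^8 ≡ 841^2 = 707281 ≡ 2038 (mod 3053)
10^16 ≡ 2038^2 = 4153444 ≡ 1364 (mod 3053)
10^32 ≡ 1364^2 = 1860496 ≡ 1219 (mod 3053)
10^64 ≡ 1219^2 = 1485961 ≡ 2203 (mod 3053)
10^128 ≡ 2203^2 = 4853209 ≡ 1992 (mod 3053)
10^256 ≡ 1992^2 = 3968064 ≡ 2217 (mod 3053)
10^512 ≡ 2217^2 = 4915089 ≡ 2812 (mod 3053)
10^1024 ≡ 2812^2 = 7907344 ≡ 74 (mod 3053)
10^2048 ≡ 74^2 = 5476 ≡ 2423 (mod 3053)
3052 = 2048 + 512 + 256 + 128 + 64 + 32 + 8 + 4 in binary powers of 2.
So 10^3052 ≡ 2423 · 2812 · 2217 · 1992 · 2203 · 1219 · 2038 · 841 ≡ 1425 (mod 3053).
Since 1425 ≠ 1, base 10 is a Fermat witness: 3053 is composite.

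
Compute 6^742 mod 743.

1

6^1 ≡ 6 (mod 743)
6^2 ≡ 6^2 = 36 ≡ 36 (mod 743)
6^4 ≡ 36^2 = 1296 ≡ 553 (mod 743)
6^8 ≡ 553^2 = 305809 ≡ 436 (mod 743)
6^16 ≡ 436^2 = 190096 ≡ 631 (mod 743)
6^32 ≡ 631^2 = 398161 ≡ 656 (mod 743)
6^64 ≡ 656^2 = 430336 ≡ 139 (mod 743)
6^128 ≡ 139^2 = 19321 ≡ 3 (mod 743)
6^256 ≡ 3^2 = 9 ≡ 9 (mod 743)
6^512 ≡ 9^2 = 81 ≡ 81 (mod 743)
742 = 512 + 128 + 64 + 32 + 4 + 2 in binary powers of 2.
So 6^742 ≡ 81 · 3 · 139 · 656 · 553 · 36 ≡ 1 (mod 743).
Since the result is 1, base 6 gives no evidence that 743 is composite.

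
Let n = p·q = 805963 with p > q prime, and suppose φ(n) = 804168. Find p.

φ(n) = (p−1)(q−1) = n − (p+q) + 1, so p + q = 805963 − 804168 + 1 = 1796.
p and q are the roots of t² − 1796t + 805963 = 0.
Discriminant: 1796² − 4·805963 = 3225616 − 3223852 = 1764; √1764 = 42.
q = (1796 − 42)/2 = 877, p = (1796 + 42)/2 = 919.
Check: 877 · 919 = 805963.

919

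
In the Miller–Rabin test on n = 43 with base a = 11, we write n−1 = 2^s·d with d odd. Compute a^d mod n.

1

43 − 1 = 42 = 2^1 · 21, so d = 21.
11^1 ≡ 11 (mod 43)
11^2 ≡ 11^2 = 121 ≡ 35 (mod 43)
11^4 ≡ 35^2 = 1225 ≡ 21 (mod 43)
11^8 ≡ 21^2 = 441 ≡ 11 (mod 43)
11^16 ≡ 11^2 = 121 ≡ 35 (mod 43)
21 = 16 + 4 + 1 in binary powers of 2.
So 11^21 ≡ 35 · 21 · 11 ≡ 1 (mod 43).
Since 11^d ≡ 1 (mod 43), base 11 does not prove 43 composite.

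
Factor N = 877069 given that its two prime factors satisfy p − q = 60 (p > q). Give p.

Since p = q + 60, we have 877069 = q(q + 60), so q² + 60q − 877069 = 0.
Discriminant: 60² + 4·877069 = 3600 + 3508276 = 3511876; √3511876 = 1874.
q = (−60 + 1874)/2 = 907, and p = q + 60 = 967.
Check: 907 · 967 = 877069.

967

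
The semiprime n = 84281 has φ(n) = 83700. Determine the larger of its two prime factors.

φ(n) = (p−1)(q−1) = n − (p+q) + 1, so p + q = 84281 − 83700 + 1 = 582.
p and q are the roots of t² − 582t + 84281 = 0.
Discriminant: 582² − 4·84281 = 338724 − 337124 = 1600; √1600 = 40.
q = (582 − 40)/2 = 271, p = (582 + 40)/2 = 311.
Check: 271 · 311 = 84281.

311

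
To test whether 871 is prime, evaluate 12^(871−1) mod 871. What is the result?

92

12^1 ≡ 12 (mod 871)
12^2 ≡ 12^2 = 144 ≡ 144 (mod 871)
12^4 ≡ 144^2 = 20736 ≡ 703 (mod 871)
12^8 ≡ 703^2 = 494209 ≡ 352 (mod 871)
12^16 ≡ 352^2 = 123904 ≡ 222 (mod 871)
12^32 ≡ 222^2 = 49284 ≡ 508 (mod 871)
12^64 ≡ 508^2 = 258064 ≡ 248 (mod 871)
12^128 ≡ 248^2 = 61504 ≡ 534 (mod 871)
12^256 ≡ 534^2 = 285156 ≡ 339 (mod 871)
12^512 ≡ 339^2 = 114921 ≡ 820 (mod 871)
870 = 512 + 256 + 64 + 32 + 4 + 2 in binary powers of 2.
So 12^870 ≡ 820 · 339 · 248 · 508 · 703 · 144 ≡ 92 (mod 871).
Since 92 ≠ 1, base 12 is a Fermat witness: 871 is composite.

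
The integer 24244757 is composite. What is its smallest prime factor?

24244757 is odd.
Digit sum 35, not divisible by 3.
Ends in 7: not divisible by 5.
7: 24244757 = 7·3463536 + 5
11: 24244757 = 11·2204068 + 9
13: 24244757 = 13·1864981 + 4
17: 24244757 = 17·1426162 + 3
19: 24244757 = 19·1276039 + 16
23: 24244757 = 23·1054119 + 20
29: 24244757 = 29·836026 + 3
31: 24244757 = 31·782088 + 29
37: 24244757 = 37·655263 + 26
41: 24244757 = 41·591335 + 22
43: 24244757 = 43·563831 + 24
47: 24244757 = 47·515845 + 42
53: 24244757 = 53·457448 + 13
59: 24244757 = 59·410928 + 5
61: 24244757 = 61·397455 + 2
67: 24244757 = 67·361862 + 3
71: 24244757 = 71·341475 + 32
73: 24244757 = 73·332119 + 70
79: 24244757 = 79·306895 + 52
83: 24244757 = 83·292105 + 42
89: 24244757 = 89·272413

89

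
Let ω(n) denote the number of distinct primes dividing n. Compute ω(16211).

16211 = 13 · 1247
1247 = 29 · 43
16211 = 13 · 29 · 43, which has 3 distinct prime factors.

3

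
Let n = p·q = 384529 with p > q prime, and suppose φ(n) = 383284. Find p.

683

φ(n) = (p−1)(q−1) = n − (p+q) + 1, so p + q = 384529 − 383284 + 1 = 1246.
p and q are the roots of t² − 1246t + 384529 = 0.
Discriminant: 1246² − 4·384529 = 1552516 − 1538116 = 14400; √14400 = 120.
q = (1246 − 120)/2 = 563, p = (1246 + 120)/2 = 683.
Check: 563 · 683 = 384529.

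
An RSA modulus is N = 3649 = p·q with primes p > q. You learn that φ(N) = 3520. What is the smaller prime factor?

φ(n) = (p−1)(q−1) = n − (p+q) + 1, so p + q = 3649 − 3520 + 1 = 130.
p and q are the roots of t² − 130t + 3649 = 0.
Discriminant: 130² − 4·3649 = 16900 − 14596 = 2304; √2304 = 48.
q = (130 − 48)/2 = 41, p = (130 + 48)/2 = 89.
Check: 41 · 89 = 3649.

41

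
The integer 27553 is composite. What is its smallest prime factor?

59

27553 is odd.
Digit sum 22, not divisible by 3.
Ends in 3: not divisible by 5.
7: 27553 = 7·3936 + 1
11: 27553 = 11·2504 + 9
13: 27553 = 13·2119 + 6
17: 27553 = 17·1620 + 13
19: 27553 = 19·1450 + 3
23: 27553 = 23·1197 + 22
29: 27553 = 29·950 + 3
31: 27553 = 31·888 + 25
37: 27553 = 37·744 + 25
41: 27553 = 41·672 + 1
43: 27553 = 43·640 + 33
47: 27553 = 47·586 + 11
53: 27553 = 53·519 + 46
59: 27553 = 59·467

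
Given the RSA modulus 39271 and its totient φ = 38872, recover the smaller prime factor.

173

φ(n) = (p−1)(q−1) = n − (p+q) + 1, so p + q = 39271 − 38872 + 1 = 400.
p and q are the roots of t² − 400t + 39271 = 0.
Discriminant: 400² − 4·39271 = 160000 − 157084 = 2916; √2916 = 54.
q = (400 − 54)/2 = 173, p = (400 + 54)/2 = 227.
Check: 173 · 227 = 39271.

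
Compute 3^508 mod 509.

1

3^1 ≡ 3 (mod 509)
3^2 ≡ 3^2 = 9 ≡ 9 (mod 509)
3^4 ≡ 9^2 = 81 ≡ 81 (mod 509)
3^8 ≡ 81^2 = 6561 ≡ 453 (mod 509)
3^16 ≡ 453^2 = 205209 ≡ 82 (mod 509)
3^32 ≡ 82^2 = 6724 ≡ 107 (mod 509)
3^64 ≡ 107^2 = 11449 ≡ 251 (mod 509)
3^128 ≡ 251^2 = 63001 ≡ 394 (mod 509)
3^256 ≡ 394^2 = 155236 ≡ 500 (mod 509)
508 = 256 + 128 + 64 + 32 + 16 + 8 + 4 in binary powers of 2.
So 3^508 ≡ 500 · 394 · 251 · 107 · 82 · 453 · 81 ≡ 1 (mod 509).
Since the result is 1, base 3 gives no evidence that 509 is composite.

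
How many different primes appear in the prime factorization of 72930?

72930 = 2 · 36465
36465 = 3 · 12155
12155 = 5 · 2431
2431 = 11 · 221
221 = 13 · 17
72930 = 2 · 3 · 5 · 11 · 13 · 17, which has 6 distinct prime factors.

6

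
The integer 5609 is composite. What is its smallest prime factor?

71

5609 is odd.
Digit sum 20, not divisible by 3.
Ends in 9: not divisible by 5.
7: 5609 = 7·801 + 2
11: 5609 = 11·509 + 10
13: 5609 = 13·431 + 6
17: 5609 = 17·329 + 16
19: 5609 = 19·295 + 4
23: 5609 = 23·243 + 20
29: 5609 = 29·193 + 12
31: 5609 = 31·180 + 29
37: 5609 = 37·151 + 22
41: 5609 = 41·136 + 33
43: 5609 = 43·130 + 19
47: 5609 = 47·119 + 16
53: 5609 = 53·105 + 44
59: 5609 = 59·95 + 4
61: 5609 = 61·91 + 58
67: 5609 = 67·83 + 48
71: 5609 = 71·79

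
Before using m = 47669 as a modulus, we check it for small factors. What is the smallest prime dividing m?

47669 is odd.
Digit sum 32, not divisible by 3.
Ends in 9: not divisible by 5.
7: 47669 = 7·6809 + 6
11: 47669 = 11·4333 + 6
13: 47669 = 13·3666 + 11
17: 47669 = 17·2804 + 1
19: 47669 = 19·2508 + 17
23: 47669 = 23·2072 + 13
29: 47669 = 29·1643 + 22
31: 47669 = 31·1537 + 22
37: 47669 = 37·1288 + 13
41: 47669 = 41·1162 + 27
43: 47669 = 43·1108 + 25
47: 47669 = 47·1014 + 11
53: 47669 = 53·899 + 22
59: 47669 = 59·807 + 56
61: 47669 = 61·781 + 28
67: 47669 = 67·711 + 32
71: 47669 = 71·671 + 28
73: 47669 = 73·653

73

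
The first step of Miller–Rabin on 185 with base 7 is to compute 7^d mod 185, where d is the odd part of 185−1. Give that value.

185 − 1 = 184 = 2^3 · 23, so d = 23.
7^1 ≡ 7 (mod 185)
7^2 ≡ 7^2 = 49 ≡ 49 (mod 185)
7^4 ≡ 49^2 = 2401 ≡ 181 (mod 185)
7^8 ≡ 181^2 = 32761 ≡ 16 (mod 185)
7^16 ≡ 16^2 = 256 ≡ 71 (mod 185)
23 = 16 + 4 + 2 + 1 in binary powers of 2.
So 7^23 ≡ 71 · 181 · 49 · 7 ≡ 83 (mod 185).
Squaring chain: 83 → 44 → 86; never reaches −1, so base 7 is a Miller–Rabin witness that 185 is composite.

83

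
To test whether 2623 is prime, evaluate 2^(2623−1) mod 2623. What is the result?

2553

2^1 ≡ 2 (mod 2623)
2^2 ≡ 2^2 = 4 ≡ 4 (mod 2623)
2^4 ≡ 4^2 = 16 ≡ 16 (mod 2623)
2^8 ≡ 16^2 = 256 ≡ 256 (mod 2623)
2^16 ≡ 256^2 = 65536 ≡ 2584 (mod 2623)
2^32 ≡ 2584^2 = 6677056 ≡ 1521 (mod 2623)
2^64 ≡ 1521^2 = 2313441 ≡ 2578 (mod 2623)
2^128 ≡ 2578^2 = 6646084 ≡ 2025 (mod 2623)
2^256 ≡ 2025^2 = 4100625 ≡ 876 (mod 2623)
2^512 ≡ 876^2 = 767376 ≡ 1460 (mod 2623)
2^1024 ≡ 1460^2 = 2131600 ≡ 1724 (mod 2623)
2^2048 ≡ 1724^2 = 2972176 ≡ 317 (mod 2623)
2622 = 2048 + 512 + 32 + 16 + 8 + 4 + 2 in binary powers of 2.
So 2^2622 ≡ 317 · 1460 · 1521 · 2584 · 256 · 16 · 4 ≡ 2553 (mod 2623).
Since 2553 ≠ 1, base 2 is a Fermat witness: 2623 is composite.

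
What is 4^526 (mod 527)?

407

4^1 ≡ 4 (mod 527)
4^2 ≡ 4^2 = 16 ≡ 16 (mod 527)
4^4 ≡ 16^2 = 256 ≡ 256 (mod 527)
4^8 ≡ 256^2 = 65536 ≡ 188 (mod 527)
4^16 ≡ 188^2 = 35344 ≡ 35 (mod 527)
4^32 ≡ 35^2 = 1225 ≡ 171 (mod 527)
4^64 ≡ 171^2 = 29241 ≡ 256 (mod 527)
4^128 ≡ 256^2 = 65536 ≡ 188 (mod 527)
4^256 ≡ 188^2 = 35344 ≡ 35 (mod 527)
4^512 ≡ 35^2 = 1225 ≡ 171 (mod 527)
526 = 512 + 8 + 4 + 2 in binary powers of 2.
So 4^526 ≡ 171 · 188 · 256 · 16 ≡ 407 (mod 527).
Since 407 ≠ 1, base 4 is a Fermat witness: 527 is composite.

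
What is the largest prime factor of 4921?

4921 = 7 · 703
703 = 19 · 37
37 is prime.
So 4921 = 7 · 19 · 37; the largest prime factor is 37.

37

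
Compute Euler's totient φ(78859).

Factor: 78859 = 11 · 67 · 107.
φ(78859) = (11−1) · (67−1) · (107−1) = 10 · 66 · 106 = 69960.

69960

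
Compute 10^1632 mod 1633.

1605

10^1 ≡ 10 (mod 1633)
10^2 ≡ 10^2 = 100 ≡ 100 (mod 1633)
10^4 ≡ 100^2 = 10000 ≡ 202 (mod 1633)
10^8 ≡ 202^2 = 40804 ≡ 1612 (mod 1633)
10^16 ≡ 1612^2 = 2598544 ≡ 441 (mod 1633)
10^32 ≡ 441^2 = 194481 ≡ 154 (mod 1633)
10^64 ≡ 154^2 = 23716 ≡ 854 (mod 1633)
10^128 ≡ 854^2 = 729316 ≡ 998 (mod 1633)
10^256 ≡ 998^2 = 996004 ≡ 1507 (mod 1633)
10^512 ≡ 1507^2 = 2271049 ≡ 1179 (mod 1633)
10^1024 ≡ 1179^2 = 1390041 ≡ 358 (mod 1633)
1632 = 1024 + 512 + 64 + 32 in binary powers of 2.
So 10^1632 ≡ 358 · 1179 · 854 · 154 ≡ 1605 (mod 1633).
Since 1605 ≠ 1, base 10 is a Fermat witness: 1633 is composite.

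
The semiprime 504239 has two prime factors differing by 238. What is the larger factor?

839

Since p = q + 238, we have 504239 = q(q + 238), so q² + 238q − 504239 = 0.
Discriminant: 238² + 4·504239 = 56644 + 2016956 = 2073600; √2073600 = 1440.
q = (−238 + 1440)/2 = 601, and p = q + 238 = 839.
Check: 601 · 839 = 504239.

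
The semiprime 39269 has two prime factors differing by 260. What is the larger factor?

367

Since p = q + 260, we have 39269 = q(q + 260), so q² + 260q − 39269 = 0.
Discriminant: 260² + 4·39269 = 67600 + 157076 = 224676; √224676 = 474.
q = (−260 + 474)/2 = 107, and p = q + 260 = 367.
Check: 107 · 367 = 39269.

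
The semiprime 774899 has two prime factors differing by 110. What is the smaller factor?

Since p = q + 110, we have 774899 = q(q + 110), so q² + 110q − 774899 = 0.
Discriminant: 110² + 4·774899 = 12100 + 3099596 = 3111696; √3111696 = 1764.
q = (−110 + 1764)/2 = 827, and p = q + 110 = 937.
Check: 827 · 937 = 774899.

827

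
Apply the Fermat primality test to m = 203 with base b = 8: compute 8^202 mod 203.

8^1 ≡ 8 (mod 203)
8^2 ≡ 8^2 = 64 ≡ 64 (mod 203)
8^4 ≡ 64^2 = 4096 ≡ 36 (mod 203)
8^8 ≡ 36^2 = 1296 ≡ 78 (mod 203)
8^16 ≡ 78^2 = 6084 ≡ 197 (mod 203)
8^32 ≡ 197^2 = 38809 ≡ 36 (mod 203)
8^64 ≡ 36^2 = 1296 ≡ 78 (mod 203)
8^128 ≡ 78^2 = 6084 ≡ 197 (mod 203)
202 = 128 + 64 + 8 + 2 in binary powers of 2.
So 8^202 ≡ 197 · 78 · 78 · 64 ≡ 71 (mod 203).
Since 71 ≠ 1, base 8 is a Fermat witness: 203 is composite.

71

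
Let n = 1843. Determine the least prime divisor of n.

1843 is odd.
Digit sum 16, not divisible by 3.
Ends in 3: not divisible by 5.
7: 1843 = 7·263 + 2
11: 1843 = 11·167 + 6
13: 1843 = 13·141 + 10
17: 1843 = 17·108 + 7
19: 1843 = 19·97

19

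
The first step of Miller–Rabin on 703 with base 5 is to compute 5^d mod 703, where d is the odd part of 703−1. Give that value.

438

703 − 1 = 702 = 2^1 · 351, so d = 351.
5^1 ≡ 5 (mod 703)
5^2 ≡ 5^2 = 25 ≡ 25 (mod 703)
5^4 ≡ 25^2 = 625 ≡ 625 (mod 703)
5^8 ≡ 625^2 = 390625 ≡ 460 (mod 703)
5^16 ≡ 460^2 = 211600 ≡ 700 (mod 703)
5^32 ≡ 700^2 = 490000 ≡ 9 (mod 703)
5^64 ≡ 9^2 = 81 ≡ 81 (mod 703)
5^128 ≡ 81^2 = 6561 ≡ 234 (mod 703)
5^256 ≡ 234^2 = 54756 ≡ 625 (mod 703)
351 = 256 + 64 + 16 + 8 + 4 + 2 + 1 in binary powers of 2.
So 5^351 ≡ 625 · 81 · 700 · 460 · 625 · 25 · 5 ≡ 438 (mod 703).
Squaring chain: 438; never reaches −1, so base 5 is a Miller–Rabin witness that 703 is composite.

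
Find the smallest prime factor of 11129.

11129 is odd.
Digit sum 14, not divisible by 3.
Ends in 9: not divisible by 5.
7: 11129 = 7·1589 + 6
11: 11129 = 11·1011 + 8
13: 11129 = 13·856 + 1
17: 11129 = 17·654 + 11
19: 11129 = 19·585 + 14
23: 11129 = 23·483 + 20
29: 11129 = 29·383 + 22
31: 11129 = 31·359

31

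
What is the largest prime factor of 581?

581 = 7 · 83
83 is prime.
So 581 = 7 · 83; the largest prime factor is 83.

83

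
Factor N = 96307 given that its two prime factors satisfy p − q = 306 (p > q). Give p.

499

Since p = q + 306, we have 96307 = q(q + 306), so q² + 306q − 96307 = 0.
Discriminant: 306² + 4·96307 = 93636 + 385228 = 478864; √478864 = 692.
q = (−306 + 692)/2 = 193, and p = q + 306 = 499.
Check: 193 · 499 = 96307.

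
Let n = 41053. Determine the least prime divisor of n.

61

41053 is odd.
Digit sum 13, not divisible by 3.
Ends in 3: not divisible by 5.
7: 41053 = 7·5864 + 5
11: 41053 = 11·3732 + 1
13: 41053 = 13·3157 + 12
17: 41053 = 17·2414 + 15
19: 41053 = 19·2160 + 13
23: 41053 = 23·1784 + 21
29: 41053 = 29·1415 + 18
31: 41053 = 31·1324 + 9
37: 41053 = 37·1109 + 20
41: 41053 = 41·1001 + 12
43: 41053 = 43·954 + 31
47: 41053 = 47·873 + 22
53: 41053 = 53·774 + 31
59: 41053 = 59·695 + 48
61: 41053 = 61·673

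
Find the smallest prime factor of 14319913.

14319913 is odd.
Digit sum 31, not divisible by 3.
Ends in 3: not divisible by 5.
7: 14319913 = 7·2045701 + 6
11: 14319913 = 11·1301810 + 3
13: 14319913 = 13·1101531 + 10
17: 14319913 = 17·842347 + 14
19: 14319913 = 19·753679 + 12
23: 14319913 = 23·622604 + 21
29: 14319913 = 29·493790 + 3
31: 14319913 = 31·461932 + 21
37: 14319913 = 37·387024 + 25
41: 14319913 = 41·349266 + 7
43: 14319913 = 43·333021 + 10
47: 14319913 = 47·304679

47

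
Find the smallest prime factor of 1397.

1397 is odd.
Digit sum 20, not divisible by 3.
Ends in 7: not divisible by 5.
7: 1397 = 7·199 + 4
11: 1397 = 11·127

11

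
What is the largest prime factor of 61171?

83

61171 = 11 · 5561
5561 = 67 · 83
83 is prime.
So 61171 = 11 · 67 · 83; the largest prime factor is 83.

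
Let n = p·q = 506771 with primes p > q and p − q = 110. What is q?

659

Since p = q + 110, we have 506771 = q(q + 110), so q² + 110q − 506771 = 0.
Discriminant: 110² + 4·506771 = 12100 + 2027084 = 2039184; √2039184 = 1428.
q = (−110 + 1428)/2 = 659, and p = q + 110 = 769.
Check: 659 · 769 = 506771.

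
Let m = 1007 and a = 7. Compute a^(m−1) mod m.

7^1 ≡ 7 (mod 1007)
7^2 ≡ 7^2 = 49 ≡ 49 (mod 1007)
7^4 ≡ 49^2 = 2401 ≡ 387 (mod 1007)
7^8 ≡ 387^2 = 149769 ≡ 733 (mod 1007)
7^16 ≡ 733^2 = 537289 ≡ 558 (mod 1007)
7^32 ≡ 558^2 = 311364 ≡ 201 (mod 1007)
7^64 ≡ 201^2 = 40401 ≡ 121 (mod 1007)
7^128 ≡ 121^2 = 14641 ≡ 543 (mod 1007)
7^256 ≡ 543^2 = 294849 ≡ 805 (mod 1007)
7^512 ≡ 805^2 = 648025 ≡ 524 (mod 1007)
1006 = 512 + 256 + 128 + 64 + 32 + 8 + 4 + 2 in binary powers of 2.
So 7^1006 ≡ 524 · 805 · 543 · 121 · 201 · 733 · 387 · 49 ≡ 577 (mod 1007).
Since 577 ≠ 1, base 7 is a Fermat witness: 1007 is composite.

577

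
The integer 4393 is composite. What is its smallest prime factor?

23

4393 is odd.
Digit sum 19, not divisible by 3.
Ends in 3: not divisible by 5.
7: 4393 = 7·627 + 4
11: 4393 = 11·399 + 4
13: 4393 = 13·337 + 12
17: 4393 = 17·258 + 7
19: 4393 = 19·231 + 4
23: 4393 = 23·191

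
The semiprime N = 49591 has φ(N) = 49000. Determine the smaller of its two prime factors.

φ(n) = (p−1)(q−1) = n − (p+q) + 1, so p + q = 49591 − 49000 + 1 = 592.
p and q are the roots of t² − 592t + 49591 = 0.
Discriminant: 592² − 4·49591 = 350464 − 198364 = 152100; √152100 = 390.
q = (592 − 390)/2 = 101, p = (592 + 390)/2 = 491.
Check: 101 · 491 = 49591.

101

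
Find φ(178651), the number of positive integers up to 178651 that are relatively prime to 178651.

Factor: 178651 = 11 · 109 · 149.
φ(178651) = (11−1) · (109−1) · (149−1) = 10 · 108 · 148 = 159840.

159840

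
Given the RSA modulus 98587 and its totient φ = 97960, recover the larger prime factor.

317

φ(n) = (p−1)(q−1) = n − (p+q) + 1, so p + q = 98587 − 97960 + 1 = 628.
p and q are the roots of t² − 628t + 98587 = 0.
Discriminant: 628² − 4·98587 = 394384 − 394348 = 36; √36 = 6.
q = (628 − 6)/2 = 311, p = (628 + 6)/2 = 317.
Check: 311 · 317 = 98587.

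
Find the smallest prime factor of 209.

11

209 is odd.
Digit sum 11, not divisible by 3.
Ends in 9: not divisible by 5.
7: 209 = 7·29 + 6
11: 209 = 11·19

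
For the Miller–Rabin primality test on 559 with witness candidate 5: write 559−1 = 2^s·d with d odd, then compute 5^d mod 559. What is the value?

559 − 1 = 558 = 2^1 · 279, so d = 279.
5^1 ≡ 5 (mod 559)
5^2 ≡ 5^2 = 25 ≡ 25 (mod 559)
5^4 ≡ 25^2 = 625 ≡ 66 (mod 559)
5^8 ≡ 66^2 = 4356 ≡ 443 (mod 559)
5^16 ≡ 443^2 = 196249 ≡ 40 (mod 559)
5^32 ≡ 40^2 = 1600 ≡ 482 (mod 559)
5^64 ≡ 482^2 = 232324 ≡ 339 (mod 559)
5^128 ≡ 339^2 = 114921 ≡ 326 (mod 559)
5^256 ≡ 326^2 = 106276 ≡ 66 (mod 559)
279 = 256 + 16 + 4 + 2 + 1 in binary powers of 2.
So 5^279 ≡ 66 · 40 · 66 · 25 · 5 ≡ 242 (mod 559).
Squaring chain: 242; never reaches −1, so base 5 is a Miller–Rabin witness that 559 is composite.

242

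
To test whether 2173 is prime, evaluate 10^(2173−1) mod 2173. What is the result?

1494

10^1 ≡ 10 (mod 2173)
10^2 ≡ 10^2 = 100 ≡ 100 (mod 2173)
10^4 ≡ 100^2 = 10000 ≡ 1308 (mod 2173)
10^8 ≡ 1308^2 = 1710864 ≡ 713 (mod 2173)
10^16 ≡ 713^2 = 508369 ≡ 2060 (mod 2173)
10^32 ≡ 2060^2 = 4243600 ≡ 1904 (mod 2173)
10^64 ≡ 1904^2 = 3625216 ≡ 652 (mod 2173)
10^128 ≡ 652^2 = 425104 ≡ 1369 (mod 2173)
10^256 ≡ 1369^2 = 1874161 ≡ 1035 (mod 2173)
10^512 ≡ 1035^2 = 1071225 ≡ 2109 (mod 2173)
10^1024 ≡ 2109^2 = 4447881 ≡ 1923 (mod 2173)
10^2048 ≡ 1923^2 = 3697929 ≡ 1656 (mod 2173)
2172 = 2048 + 64 + 32 + 16 + 8 + 4 in binary powers of 2.
So 10^2172 ≡ 1656 · 652 · 1904 · 2060 · 713 · 1308 ≡ 1494 (mod 2173).
Since 1494 ≠ 1, base 10 is a Fermat witness: 2173 is composite.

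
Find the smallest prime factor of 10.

2

10 is even: 2 divides it.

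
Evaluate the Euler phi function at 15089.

14820

Factor: 15089 = 79 · 191.
φ(15089) = (79−1) · (191−1) = 78 · 190 = 14820.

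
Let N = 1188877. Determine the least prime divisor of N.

41

1188877 is odd.
Digit sum 40, not divisible by 3.
Ends in 7: not divisible by 5.
7: 1188877 = 7·169839 + 4
11: 1188877 = 11·108079 + 8
13: 1188877 = 13·91452 + 1
17: 1188877 = 17·69933 + 16
19: 1188877 = 19·62572 + 9
23: 1188877 = 23·51690 + 7
29: 1188877 = 29·40995 + 22
31: 1188877 = 31·38350 + 27
37: 1188877 = 37·32131 + 30
41: 1188877 = 41·28997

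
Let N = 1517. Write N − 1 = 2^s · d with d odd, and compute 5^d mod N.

402

1517 − 1 = 1516 = 2^2 · 379, so d = 379.
5^1 ≡ 5 (mod 1517)
5^2 ≡ 5^2 = 25 ≡ 25 (mod 1517)
5^4 ≡ 25^2 = 625 ≡ 625 (mod 1517)
5^8 ≡ 625^2 = 390625 ≡ 756 (mod 1517)
5^16 ≡ 756^2 = 571536 ≡ 1144 (mod 1517)
5^32 ≡ 1144^2 = 1308736 ≡ 1082 (mod 1517)
5^64 ≡ 1082^2 = 1170724 ≡ 1117 (mod 1517)
5^128 ≡ 1117^2 = 1247689 ≡ 715 (mod 1517)
5^256 ≡ 715^2 = 511225 ≡ 1513 (mod 1517)
379 = 256 + 64 + 32 + 16 + 8 + 2 + 1 in binary powers of 2.
So 5^379 ≡ 1513 · 1117 · 1082 · 1144 · 756 · 25 · 5 ≡ 402 (mod 1517).
Squaring chain: 402 → 802; never reaches −1, so base 5 is a Miller–Rabin witness that 1517 is composite.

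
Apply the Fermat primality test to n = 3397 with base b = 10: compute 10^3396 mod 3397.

10^1 ≡ 10 (mod 3397)
10^2 ≡ 10^2 = 100 ≡ 100 (mod 3397)
10^4 ≡ 100^2 = 10000 ≡ 3206 (mod 3397)
10^8 ≡ 3206^2 = 10278436 ≡ 2511 (mod 3397)
10^16 ≡ 2511^2 = 6305121 ≡ 289 (mod 3397)
10^32 ≡ 289^2 = 83521 ≡ 1993 (mod 3397)
10^64 ≡ 1993^2 = 3972049 ≡ 956 (mod 3397)
10^128 ≡ 956^2 = 913936 ≡ 143 (mod 3397)
10^256 ≡ 143^2 = 20449 ≡ 67 (mod 3397)
10^512 ≡ 67^2 = 4489 ≡ 1092 (mod 3397)
10^1024 ≡ 1092^2 = 1192464 ≡ 117 (mod 3397)
10^2048 ≡ 117^2 = 13689 ≡ 101 (mod 3397)
3396 = 2048 + 1024 + 256 + 64 + 4 in binary powers of 2.
So 10^3396 ≡ 101 · 117 · 67 · 956 · 3206 ≡ 3370 (mod 3397).
Since 3370 ≠ 1, base 10 is a Fermat witness: 3397 is composite.

3370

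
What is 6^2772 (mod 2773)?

789

6^1 ≡ 6 (mod 2773)
6^2 ≡ 6^2 = 36 ≡ 36 (mod 2773)
6^4 ≡ 36^2 = 1296 ≡ 1296 (mod 2773)
6^8 ≡ 1296^2 = 1679616 ≡ 1951 (mod 2773)
6^16 ≡ 1951^2 = 3806401 ≡ 1845 (mod 2773)
6^32 ≡ 1845^2 = 3404025 ≡ 1554 (mod 2773)
6^64 ≡ 1554^2 = 2414916 ≡ 2406 (mod 2773)
6^128 ≡ 2406^2 = 5788836 ≡ 1585 (mod 2773)
6^256 ≡ 1585^2 = 2512225 ≡ 2660 (mod 2773)
6^512 ≡ 2660^2 = 7075600 ≡ 1677 (mod 2773)
6^1024 ≡ 1677^2 = 2812329 ≡ 507 (mod 2773)
6^2048 ≡ 507^2 = 257049 ≡ 1933 (mod 2773)
2772 = 2048 + 512 + 128 + 64 + 16 + 4 in binary powers of 2.
So 6^2772 ≡ 1933 · 1677 · 1585 · 2406 · 1845 · 1296 ≡ 789 (mod 2773).
Since 789 ≠ 1, base 6 is a Fermat witness: 2773 is composite.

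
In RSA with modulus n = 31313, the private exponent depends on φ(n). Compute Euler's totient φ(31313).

Factor: 31313 = 173 · 181.
φ(31313) = (173−1) · (181−1) = 172 · 180 = 30960.

30960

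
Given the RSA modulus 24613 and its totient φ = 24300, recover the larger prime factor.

163

φ(n) = (p−1)(q−1) = n − (p+q) + 1, so p + q = 24613 − 24300 + 1 = 314.
p and q are the roots of t² − 314t + 24613 = 0.
Discriminant: 314² − 4·24613 = 98596 − 98452 = 144; √144 = 12.
q = (314 − 12)/2 = 151, p = (314 + 12)/2 = 163.
Check: 151 · 163 = 24613.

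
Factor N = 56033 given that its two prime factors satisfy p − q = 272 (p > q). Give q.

137

Since p = q + 272, we have 56033 = q(q + 272), so q² + 272q − 56033 = 0.
Discriminant: 272² + 4·56033 = 73984 + 224132 = 298116; √298116 = 546.
q = (−272 + 546)/2 = 137, and p = q + 272 = 409.
Check: 137 · 409 = 56033.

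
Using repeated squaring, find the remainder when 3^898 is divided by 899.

3^1 ≡ 3 (mod 899)
3^2 ≡ 3^2 = 9 ≡ 9 (mod 899)
3^4 ≡ 9^2 = 81 ≡ 81 (mod 899)
3^8 ≡ 81^2 = 6561 ≡ 268 (mod 899)
3^16 ≡ 268^2 = 71824 ≡ 803 (mod 899)
3^32 ≡ 803^2 = 644809 ≡ 226 (mod 899)
3^64 ≡ 226^2 = 51076 ≡ 732 (mod 899)
3^128 ≡ 732^2 = 535824 ≡ 20 (mod 899)
3^256 ≡ 20^2 = 400 ≡ 400 (mod 899)
3^512 ≡ 400^2 = 160000 ≡ 877 (mod 899)
898 = 512 + 256 + 128 + 2 in binary powers of 2.
So 3^898 ≡ 877 · 400 · 20 · 9 ≡ 38 (mod 899).
Since 38 ≠ 1, base 3 is a Fermat witness: 899 is composite.

38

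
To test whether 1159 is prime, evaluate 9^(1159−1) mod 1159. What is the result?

790

9^1 ≡ 9 (mod 1159)
9^2 ≡ 9^2 = 81 ≡ 81 (mod 1159)
9^4 ≡ 81^2 = 6561 ≡ 766 (mod 1159)
9^8 ≡ 766^2 = 586756 ≡ 302 (mod 1159)
9^16 ≡ 302^2 = 91204 ≡ 802 (mod 1159)
9^32 ≡ 802^2 = 643204 ≡ 1118 (mod 1159)
9^64 ≡ 1118^2 = 1249924 ≡ 522 (mod 1159)
9^128 ≡ 522^2 = 272484 ≡ 119 (mod 1159)
9^256 ≡ 119^2 = 14161 ≡ 253 (mod 1159)
9^512 ≡ 253^2 = 64009 ≡ 264 (mod 1159)
9^1024 ≡ 264^2 = 69696 ≡ 156 (mod 1159)
1158 = 1024 + 128 + 4 + 2 in binary powers of 2.
So 9^1158 ≡ 156 · 119 · 766 · 81 ≡ 790 (mod 1159).
Since 790 ≠ 1, base 9 is a Fermat witness: 1159 is composite.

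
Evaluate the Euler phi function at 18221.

14688

Factor: 18221 = 7 · 19 · 137.
φ(18221) = (7−1) · (19−1) · (137−1) = 6 · 18 · 136 = 14688.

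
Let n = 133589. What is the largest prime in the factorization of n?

133589 = 19 · 7031
7031 = 79 · 89
89 is prime.
So 133589 = 19 · 79 · 89; the largest prime factor is 89.

89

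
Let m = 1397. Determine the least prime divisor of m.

11

1397 is odd.
Digit sum 20, not divisible by 3.
Ends in 7: not divisible by 5.
7: 1397 = 7·199 + 4
11: 1397 = 11·127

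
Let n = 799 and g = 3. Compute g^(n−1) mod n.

784

3^1 ≡ 3 (mod 799)
3^2 ≡ 3^2 = 9 ≡ 9 (mod 799)
3^4 ≡ 9^2 = 81 ≡ 81 (mod 799)
3^8 ≡ 81^2 = 6561 ≡ 169 (mod 799)
3^16 ≡ 169^2 = 28561 ≡ 596 (mod 799)
3^32 ≡ 596^2 = 355216 ≡ 460 (mod 799)
3^64 ≡ 460^2 = 211600 ≡ 664 (mod 799)
3^128 ≡ 664^2 = 440896 ≡ 647 (mod 799)
3^256 ≡ 647^2 = 418609 ≡ 732 (mod 799)
3^512 ≡ 732^2 = 535824 ≡ 494 (mod 799)
798 = 512 + 256 + 16 + 8 + 4 + 2 in binary powers of 2.
So 3^798 ≡ 494 · 732 · 596 · 169 · 81 · 9 ≡ 784 (mod 799).
Since 784 ≠ 1, base 3 is a Fermat witness: 799 is composite.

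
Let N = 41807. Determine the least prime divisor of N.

41807 is odd.
Digit sum 20, not divisible by 3.
Ends in 7: not divisible by 5.
7: 41807 = 7·5972 + 3
11: 41807 = 11·3800 + 7
13: 41807 = 13·3215 + 12
17: 41807 = 17·2459 + 4
19: 41807 = 19·2200 + 7
23: 41807 = 23·1817 + 16
29: 41807 = 29·1441 + 18
31: 41807 = 31·1348 + 19
37: 41807 = 37·1129 + 34
41: 41807 = 41·1019 + 28
43: 41807 = 43·972 + 11
47: 41807 = 47·889 + 24
53: 41807 = 53·788 + 43
59: 41807 = 59·708 + 35
61: 41807 = 61·685 + 22
67: 41807 = 67·623 + 66
71: 41807 = 71·588 + 59
73: 41807 = 73·572 + 51
79: 41807 = 79·529 + 16
83: 41807 = 83·503 + 58
89: 41807 = 89·469 + 66
97: 41807 = 97·431

97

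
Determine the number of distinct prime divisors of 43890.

6

43890 = 2 · 21945
21945 = 3 · 7315
7315 = 5 · 1463
1463 = 7 · 209
209 = 11 · 19
43890 = 2 · 3 · 5 · 7 · 11 · 19, which has 6 distinct prime factors.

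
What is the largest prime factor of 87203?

97

87203 = 29 · 3007
3007 = 31 · 97
97 is prime.
So 87203 = 29 · 31 · 97; the largest prime factor is 97.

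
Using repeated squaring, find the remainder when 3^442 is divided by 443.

3^1 ≡ 3 (mod 443)
3^2 ≡ 3^2 = 9 ≡ 9 (mod 443)
3^4 ≡ 9^2 = 81 ≡ 81 (mod 443)
3^8 ≡ 81^2 = 6561 ≡ 359 (mod 443)
3^16 ≡ 359^2 = 128881 ≡ 411 (mod 443)
3^32 ≡ 411^2 = 168921 ≡ 138 (mod 443)
3^64 ≡ 138^2 = 19044 ≡ 438 (mod 443)
3^128 ≡ 438^2 = 191844 ≡ 25 (mod 443)
3^256 ≡ 25^2 = 625 ≡ 182 (mod 443)
442 = 256 + 128 + 32 + 16 + 8 + 2 in binary powers of 2.
So 3^442 ≡ 182 · 25 · 138 · 411 · 359 · 9 ≡ 1 (mod 443).
Since the result is 1, base 3 gives no evidence that 443 is composite.

1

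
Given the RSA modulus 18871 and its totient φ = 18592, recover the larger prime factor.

φ(n) = (p−1)(q−1) = n − (p+q) + 1, so p + q = 18871 − 18592 + 1 = 280.
p and q are the roots of t² − 280t + 18871 = 0.
Discriminant: 280² − 4·18871 = 78400 − 75484 = 2916; √2916 = 54.
q = (280 − 54)/2 = 113, p = (280 + 54)/2 = 167.
Check: 113 · 167 = 18871.

167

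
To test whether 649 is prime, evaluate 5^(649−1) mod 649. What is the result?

5^1 ≡ 5 (mod 649)
5^2 ≡ 5^2 = 25 ≡ 25 (mod 649)
5^4 ≡ 25^2 = 625 ≡ 625 (mod 649)
5^8 ≡ 625^2 = 390625 ≡ 576 (mod 649)
5^16 ≡ 576^2 = 331776 ≡ 137 (mod 649)
5^32 ≡ 137^2 = 18769 ≡ 597 (mod 649)
5^64 ≡ 597^2 = 356409 ≡ 108 (mod 649)
5^128 ≡ 108^2 = 11664 ≡ 631 (mod 649)
5^256 ≡ 631^2 = 398161 ≡ 324 (mod 649)
5^512 ≡ 324^2 = 104976 ≡ 487 (mod 649)
648 = 512 + 128 + 8 in binary powers of 2.
So 5^648 ≡ 487 · 631 · 576 ≡ 4 (mod 649).
Since 4 ≠ 1, base 5 is a Fermat witness: 649 is composite.

4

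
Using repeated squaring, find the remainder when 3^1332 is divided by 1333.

1000

3^1 ≡ 3 (mod 1333)
3^2 ≡ 3^2 = 9 ≡ 9 (mod 1333)
3^4 ≡ 9^2 = 81 ≡ 81 (mod 1333)
3^8 ≡ 81^2 = 6561 ≡ 1229 (mod 1333)
3^16 ≡ 1229^2 = 1510441 ≡ 152 (mod 1333)
3^32 ≡ 152^2 = 23104 ≡ 443 (mod 1333)
3^64 ≡ 443^2 = 196249 ≡ 298 (mod 1333)
3^128 ≡ 298^2 = 88804 ≡ 826 (mod 1333)
3^256 ≡ 826^2 = 682276 ≡ 1113 (mod 1333)
3^512 ≡ 1113^2 = 1238769 ≡ 412 (mod 1333)
3^1024 ≡ 412^2 = 169744 ≡ 453 (mod 1333)
1332 = 1024 + 256 + 32 + 16 + 4 in binary powers of 2.
So 3^1332 ≡ 453 · 1113 · 443 · 152 · 81 ≡ 1000 (mod 1333).
Since 1000 ≠ 1, base 3 is a Fermat witness: 1333 is composite.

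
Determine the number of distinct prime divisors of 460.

460 = 2^2 · 115
115 = 5 · 23
460 = 2^2 · 5 · 23, which has 3 distinct prime factors.

3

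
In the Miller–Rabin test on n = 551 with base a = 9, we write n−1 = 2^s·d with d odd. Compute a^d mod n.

551 − 1 = 550 = 2^1 · 275, so d = 275.
9^1 ≡ 9 (mod 551)
9^2 ≡ 9^2 = 81 ≡ 81 (mod 551)
9^4 ≡ 81^2 = 6561 ≡ 500 (mod 551)
9^8 ≡ 500^2 = 250000 ≡ 397 (mod 551)
9^16 ≡ 397^2 = 157609 ≡ 23 (mod 551)
9^32 ≡ 23^2 = 529 ≡ 529 (mod 551)
9^64 ≡ 529^2 = 279841 ≡ 484 (mod 551)
9^128 ≡ 484^2 = 234256 ≡ 81 (mod 551)
9^256 ≡ 81^2 = 6561 ≡ 500 (mod 551)
275 = 256 + 16 + 2 + 1 in binary powers of 2.
So 9^275 ≡ 500 · 23 · 81 · 9 ≡ 35 (mod 551).
Squaring chain: 35; never reaches −1, so base 9 is a Miller–Rabin witness that 551 is composite.

35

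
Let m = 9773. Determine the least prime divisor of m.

29

9773 is odd.
Digit sum 26, not divisible by 3.
Ends in 3: not divisible by 5.
7: 9773 = 7·1396 + 1
11: 9773 = 11·888 + 5
13: 9773 = 13·751 + 10
17: 9773 = 17·574 + 15
19: 9773 = 19·514 + 7
23: 9773 = 23·424 + 21
29: 9773 = 29·337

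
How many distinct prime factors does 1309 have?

1309 = 7 · 187
187 = 11 · 17
1309 = 7 · 11 · 17, which has 3 distinct prime factors.

3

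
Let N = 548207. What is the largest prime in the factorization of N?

548207 = 11 · 49837
49837 = 19 · 2623
2623 = 43 · 61
61 is prime.
So 548207 = 11 · 19 · 43 · 61; the largest prime factor is 61.

61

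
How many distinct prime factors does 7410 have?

7410 = 2 · 3705
3705 = 3 · 1235
1235 = 5 · 247
247 = 13 · 19
7410 = 2 · 3 · 5 · 13 · 19, which has 5 distinct prime factors.

5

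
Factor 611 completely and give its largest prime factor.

611 = 13 · 47
47 is prime.
So 611 = 13 · 47; the largest prime factor is 47.

47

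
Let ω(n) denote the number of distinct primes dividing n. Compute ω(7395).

7395 = 3 · 2465
2465 = 5 · 493
493 = 17 · 29
7395 = 3 · 5 · 17 · 29, which has 4 distinct prime factors.

4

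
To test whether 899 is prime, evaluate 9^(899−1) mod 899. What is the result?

9^1 ≡ 9 (mod 899)
9^2 ≡ 9^2 = 81 ≡ 81 (mod 899)
9^4 ≡ 81^2 = 6561 ≡ 268 (mod 899)
9^8 ≡ 268^2 = 71824 ≡ 803 (mod 899)
9^16 ≡ 803^2 = 644809 ≡ 226 (mod 899)
9^32 ≡ 226^2 = 51076 ≡ 732 (mod 899)
9^64 ≡ 732^2 = 535824 ≡ 20 (mod 899)
9^128 ≡ 20^2 = 400 ≡ 400 (mod 899)
9^256 ≡ 400^2 = 160000 ≡ 877 (mod 899)
9^512 ≡ 877^2 = 769129 ≡ 484 (mod 899)
898 = 512 + 256 + 128 + 2 in binary powers of 2.
So 9^898 ≡ 484 · 877 · 400 · 81 ≡ 545 (mod 899).
Since 545 ≠ 1, base 9 is a Fermat witness: 899 is composite.

545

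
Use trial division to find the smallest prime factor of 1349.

19

1349 is odd.
Digit sum 17, not divisible by 3.
Ends in 9: not divisible by 5.
7: 1349 = 7·192 + 5
11: 1349 = 11·122 + 7
13: 1349 = 13·103 + 10
17: 1349 = 17·79 + 6
19: 1349 = 19·71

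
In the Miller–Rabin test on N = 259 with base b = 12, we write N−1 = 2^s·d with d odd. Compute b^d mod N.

259 − 1 = 258 = 2^1 · 129, so d = 129.
12^1 ≡ 12 (mod 259)
12^2 ≡ 12^2 = 144 ≡ 144 (mod 259)
12^4 ≡ 144^2 = 20736 ≡ 16 (mod 259)
12^8 ≡ 16^2 = 256 ≡ 256 (mod 259)
12^16 ≡ 256^2 = 65536 ≡ 9 (mod 259)
12^32 ≡ 9^2 = 81 ≡ 81 (mod 259)
12^64 ≡ 81^2 = 6561 ≡ 86 (mod 259)
12^128 ≡ 86^2 = 7396 ≡ 144 (mod 259)
129 = 128 + 1 in binary powers of 2.
So 12^129 ≡ 144 · 12 ≡ 174 (mod 259).
Squaring chain: 174; never reaches −1, so base 12 is a Miller–Rabin witness that 259 is composite.

174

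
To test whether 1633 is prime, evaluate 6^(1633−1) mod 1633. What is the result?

6^1 ≡ 6 (mod 1633)
6^2 ≡ 6^2 = 36 ≡ 36 (mod 1633)
6^4 ≡ 36^2 = 1296 ≡ 1296 (mod 1633)
6^8 ≡ 1296^2 = 1679616 ≡ 892 (mod 1633)
6^16 ≡ 892^2 = 795664 ≡ 393 (mod 1633)
6^32 ≡ 393^2 = 154449 ≡ 947 (mod 1633)
6^64 ≡ 947^2 = 896809 ≡ 292 (mod 1633)
6^128 ≡ 292^2 = 85264 ≡ 348 (mod 1633)
6^256 ≡ 348^2 = 121104 ≡ 262 (mod 1633)
6^512 ≡ 262^2 = 68644 ≡ 58 (mod 1633)
6^1024 ≡ 58^2 = 3364 ≡ 98 (mod 1633)
1632 = 1024 + 512 + 64 + 32 in binary powers of 2.
So 6^1632 ≡ 98 · 58 · 292 · 947 ≡ 1549 (mod 1633).
Since 1549 ≠ 1, base 6 is a Fermat witness: 1633 is composite.

1549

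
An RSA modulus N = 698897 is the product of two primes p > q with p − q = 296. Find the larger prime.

997

Since p = q + 296, we have 698897 = q(q + 296), so q² + 296q − 698897 = 0.
Discriminant: 296² + 4·698897 = 87616 + 2795588 = 2883204; √2883204 = 1698.
q = (−296 + 1698)/2 = 701, and p = q + 296 = 997.
Check: 701 · 997 = 698897.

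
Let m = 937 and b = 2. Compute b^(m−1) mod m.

2^1 ≡ 2 (mod 937)
2^2 ≡ 2^2 = 4 ≡ 4 (mod 937)
2^4 ≡ 4^2 = 16 ≡ 16 (mod 937)
2^8 ≡ 16^2 = 256 ≡ 256 (mod 937)
2^16 ≡ 256^2 = 65536 ≡ 883 (mod 937)
2^32 ≡ 883^2 = 779689 ≡ 105 (mod 937)
2^64 ≡ 105^2 = 11025 ≡ 718 (mod 937)
2^128 ≡ 718^2 = 515524 ≡ 174 (mod 937)
2^256 ≡ 174^2 = 30276 ≡ 292 (mod 937)
2^512 ≡ 292^2 = 85264 ≡ 934 (mod 937)
936 = 512 + 256 + 128 + 32 + 8 in binary powers of 2.
So 2^936 ≡ 934 · 292 · 174 · 105 · 256 ≡ 1 (mod 937).
Since the result is 1, base 2 gives no evidence that 937 is composite.

1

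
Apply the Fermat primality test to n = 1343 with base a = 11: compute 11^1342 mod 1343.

672

11^1 ≡ 11 (mod 1343)
11^2 ≡ 11^2 = 121 ≡ 121 (mod 1343)
11^4 ≡ 121^2 = 14641 ≡ 1211 (mod 1343)
11^8 ≡ 1211^2 = 1466521 ≡ 1308 (mod 1343)
11^16 ≡ 1308^2 = 1710864 ≡ 1225 (mod 1343)
11^32 ≡ 1225^2 = 1500625 ≡ 494 (mod 1343)
11^64 ≡ 494^2 = 244036 ≡ 953 (mod 1343)
11^128 ≡ 953^2 = 908209 ≡ 341 (mod 1343)
11^256 ≡ 341^2 = 116281 ≡ 783 (mod 1343)
11^512 ≡ 783^2 = 613089 ≡ 681 (mod 1343)
11^1024 ≡ 681^2 = 463761 ≡ 426 (mod 1343)
1342 = 1024 + 256 + 32 + 16 + 8 + 4 + 2 in binary powers of 2.
So 11^1342 ≡ 426 · 783 · 494 · 1225 · 1308 · 1211 · 121 ≡ 672 (mod 1343).
Since 672 ≠ 1, base 11 is a Fermat witness: 1343 is composite.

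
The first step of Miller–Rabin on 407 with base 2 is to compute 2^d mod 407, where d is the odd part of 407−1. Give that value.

407 − 1 = 406 = 2^1 · 203, so d = 203.
2^1 ≡ 2 (mod 407)
2^2 ≡ 2^2 = 4 ≡ 4 (mod 407)
2^4 ≡ 4^2 = 16 ≡ 16 (mod 407)
2^8 ≡ 16^2 = 256 ≡ 256 (mod 407)
2^16 ≡ 256^2 = 65536 ≡ 9 (mod 407)
2^32 ≡ 9^2 = 81 ≡ 81 (mod 407)
2^64 ≡ 81^2 = 6561 ≡ 49 (mod 407)
2^128 ≡ 49^2 = 2401 ≡ 366 (mod 407)
203 = 128 + 64 + 8 + 2 + 1 in binary powers of 2.
So 2^203 ≡ 366 · 49 · 256 · 4 · 2 ≡ 338 (mod 407).
Squaring chain: 338; never reaches −1, so base 2 is a Miller–Rabin witness that 407 is composite.

338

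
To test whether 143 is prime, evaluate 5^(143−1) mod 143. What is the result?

5^1 ≡ 5 (mod 143)
5^2 ≡ 5^2 = 25 ≡ 25 (mod 143)
5^4 ≡ 25^2 = 625 ≡ 53 (mod 143)
5^8 ≡ 53^2 = 2809 ≡ 92 (mod 143)
5^16 ≡ 92^2 = 8464 ≡ 27 (mod 143)
5^32 ≡ 27^2 = 729 ≡ 14 (mod 143)
5^64 ≡ 14^2 = 196 ≡ 53 (mod 143)
5^128 ≡ 53^2 = 2809 ≡ 92 (mod 143)
142 = 128 + 8 + 4 + 2 in binary powers of 2.
So 5^142 ≡ 92 · 92 · 53 · 25 ≡ 25 (mod 143).
Since 25 ≠ 1, base 5 is a Fermat witness: 143 is composite.

25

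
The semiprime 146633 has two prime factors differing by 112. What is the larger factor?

443

Since p = q + 112, we have 146633 = q(q + 112), so q² + 112q − 146633 = 0.
Discriminant: 112² + 4·146633 = 12544 + 586532 = 599076; √599076 = 774.
q = (−112 + 774)/2 = 331, and p = q + 112 = 443.
Check: 331 · 443 = 146633.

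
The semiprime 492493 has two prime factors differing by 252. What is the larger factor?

839

Since p = q + 252, we have 492493 = q(q + 252), so q² + 252q − 492493 = 0.
Discriminant: 252² + 4·492493 = 63504 + 1969972 = 2033476; √2033476 = 1426.
q = (−252 + 1426)/2 = 587, and p = q + 252 = 839.
Check: 587 · 839 = 492493.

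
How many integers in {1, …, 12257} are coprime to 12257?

9792

Factor: 12257 = 7 · 17 · 103.
φ(12257) = (7−1) · (17−1) · (103−1) = 6 · 16 · 102 = 9792.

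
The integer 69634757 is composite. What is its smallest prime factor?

69634757 is odd.
Digit sum 47, not divisible by 3.
Ends in 7: not divisible by 5.
7: 69634757 = 7·9947822 + 3
11: 69634757 = 11·6330432 + 5
13: 69634757 = 13·5356519 + 10
17: 69634757 = 17·4096162 + 3
19: 69634757 = 19·3664987 + 4
23: 69634757 = 23·3027598 + 3
29: 69634757 = 29·2401198 + 15
31: 69634757 = 31·2246282 + 15
37: 69634757 = 37·1882020 + 17
41: 69634757 = 41·1698408 + 29
43: 69634757 = 43·1619412 + 41
47: 69634757 = 47·1481590 + 27
53: 69634757 = 53·1313863 + 18
59: 69634757 = 59·1180250 + 7
61: 69634757 = 61·1141553 + 24
67: 69634757 = 67·1039324 + 49
71: 69634757 = 71·980771 + 16
73: 69634757 = 73·953900 + 57
79: 69634757 = 79·881452 + 49
83: 69634757 = 83·838972 + 81
89: 69634757 = 89·782413

89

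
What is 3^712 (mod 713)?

3^1 ≡ 3 (mod 713)
3^2 ≡ 3^2 = 9 ≡ 9 (mod 713)
3^4 ≡ 9^2 = 81 ≡ 81 (mod 713)
3^8 ≡ 81^2 = 6561 ≡ 144 (mod 713)
3^16 ≡ 144^2 = 20736 ≡ 59 (mod 713)
3^32 ≡ 59^2 = 3481 ≡ 629 (mod 713)
3^64 ≡ 629^2 = 395641 ≡ 639 (mod 713)
3^128 ≡ 639^2 = 408321 ≡ 485 (mod 713)
3^256 ≡ 485^2 = 235225 ≡ 648 (mod 713)
3^512 ≡ 648^2 = 419904 ≡ 660 (mod 713)
712 = 512 + 128 + 64 + 8 in binary powers of 2.
So 3^712 ≡ 660 · 485 · 639 · 144 ≡ 696 (mod 713).
Since 696 ≠ 1, base 3 is a Fermat witness: 713 is composite.

696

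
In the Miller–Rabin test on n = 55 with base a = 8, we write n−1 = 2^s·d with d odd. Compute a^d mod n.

2

55 − 1 = 54 = 2^1 · 27, so d = 27.
8^1 ≡ 8 (mod 55)
8^2 ≡ 8^2 = 64 ≡ 9 (mod 55)
8^4 ≡ 9^2 = 81 ≡ 26 (mod 55)
8^8 ≡ 26^2 = 676 ≡ 16 (mod 55)
8^16 ≡ 16^2 = 256 ≡ 36 (mod 55)
27 = 16 + 8 + 2 + 1 in binary powers of 2.
So 8^27 ≡ 36 · 16 · 9 · 8 ≡ 2 (mod 55).
Squaring chain: 2; never reaches −1, so base 8 is a Miller–Rabin witness that 55 is composite.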